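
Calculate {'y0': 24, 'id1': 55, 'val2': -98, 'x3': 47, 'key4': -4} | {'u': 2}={'y0': 24, 'id1': 55, 'val2': -98, 'x3': 47, 'key4': -4, 'u': 2}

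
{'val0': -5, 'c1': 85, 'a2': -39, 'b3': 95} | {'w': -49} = {'val0': -5, 'c1': 85, 'a2': -39, 'b3': 95, 'w': -49}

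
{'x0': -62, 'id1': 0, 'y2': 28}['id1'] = 0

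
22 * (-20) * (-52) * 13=297440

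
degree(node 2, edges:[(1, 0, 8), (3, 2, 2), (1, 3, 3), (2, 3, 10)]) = 2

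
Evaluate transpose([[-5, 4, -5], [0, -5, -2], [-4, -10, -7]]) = [[-5, 0, -4], [4, -5, -10], [-5, -2, -7]]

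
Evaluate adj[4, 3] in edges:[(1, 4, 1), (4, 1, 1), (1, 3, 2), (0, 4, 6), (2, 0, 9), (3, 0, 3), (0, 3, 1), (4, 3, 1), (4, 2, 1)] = 1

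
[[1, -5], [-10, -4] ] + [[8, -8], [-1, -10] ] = [[9, -13], [-11, -14]]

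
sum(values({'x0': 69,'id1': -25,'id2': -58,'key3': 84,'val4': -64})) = 6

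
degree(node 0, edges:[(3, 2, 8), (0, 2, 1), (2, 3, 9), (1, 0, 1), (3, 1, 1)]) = 2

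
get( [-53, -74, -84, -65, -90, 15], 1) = -74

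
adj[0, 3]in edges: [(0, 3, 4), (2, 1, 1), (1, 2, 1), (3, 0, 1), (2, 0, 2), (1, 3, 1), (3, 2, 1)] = 4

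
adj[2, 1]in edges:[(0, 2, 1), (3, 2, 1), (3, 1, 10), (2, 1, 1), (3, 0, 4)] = 1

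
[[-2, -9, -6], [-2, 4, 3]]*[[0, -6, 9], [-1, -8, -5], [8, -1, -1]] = [[-39, 90, 33], [20, -23, -41]]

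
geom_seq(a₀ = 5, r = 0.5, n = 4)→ [5.0, 2.5, 1.25, 0.625]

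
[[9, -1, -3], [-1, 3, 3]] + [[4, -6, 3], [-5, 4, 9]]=[[13, -7, 0], [-6, 7, 12]]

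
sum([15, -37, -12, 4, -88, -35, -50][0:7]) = -203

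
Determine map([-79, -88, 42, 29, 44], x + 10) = [-69, -78, 52, 39, 54]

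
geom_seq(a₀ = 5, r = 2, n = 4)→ a_0 = 5*2^0 = 5
a_1 = 5*2^1 = 10
a_2 = 5*2^2 = 20
...
= [5, 10, 20, 40]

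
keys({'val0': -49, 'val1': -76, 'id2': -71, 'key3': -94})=['val0', 'val1', 'id2', 'key3']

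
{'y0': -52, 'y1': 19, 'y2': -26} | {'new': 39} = {'y0': -52, 'y1': 19, 'y2': -26, 'new': 39}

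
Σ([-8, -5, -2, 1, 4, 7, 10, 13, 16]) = 36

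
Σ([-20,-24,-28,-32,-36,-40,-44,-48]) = (-20) + (-24) + (-28) + (-32) + (-36) + (-40) + (-44) + (-48)
= -272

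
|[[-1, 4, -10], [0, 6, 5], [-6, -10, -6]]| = -494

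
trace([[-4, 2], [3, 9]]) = 5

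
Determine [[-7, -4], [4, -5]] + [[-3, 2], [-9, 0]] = [[-10, -2], [-5, -5]]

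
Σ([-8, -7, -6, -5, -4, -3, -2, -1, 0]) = -36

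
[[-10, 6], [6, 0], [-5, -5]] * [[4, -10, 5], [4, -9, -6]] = C[0][0] = (-10)*(4) + (6)*(4) = -16
C[0][1] = (-10)*(-10) + (6)*(-9) = 46
C[0][2] = (-10)*(5) + (6)*(-6) = -86
C[1][0] = (6)*(4) + (0)*(4) = 24
C[1][1] = (6)*(-10) + (0)*(-9) = -60
C[1][2] = (6)*(5) + (0)*(-6) = 30
... (3 more cells)
= [[-16, 46, -86], [24, -60, 30], [-40, 95, 5]]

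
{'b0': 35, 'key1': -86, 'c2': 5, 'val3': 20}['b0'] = 35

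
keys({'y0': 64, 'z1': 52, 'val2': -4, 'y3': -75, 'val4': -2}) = ['y0', 'z1', 'val2', 'y3', 'val4']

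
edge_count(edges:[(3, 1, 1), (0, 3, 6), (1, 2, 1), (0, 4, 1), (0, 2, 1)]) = 5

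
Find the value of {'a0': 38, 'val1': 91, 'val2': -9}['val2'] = -9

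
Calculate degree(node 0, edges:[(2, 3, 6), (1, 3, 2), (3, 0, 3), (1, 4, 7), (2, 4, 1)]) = incident: (3,0)
= 1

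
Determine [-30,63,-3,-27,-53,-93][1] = 63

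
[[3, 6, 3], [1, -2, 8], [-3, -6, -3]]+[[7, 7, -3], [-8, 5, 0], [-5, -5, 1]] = [[10, 13, 0], [-7, 3, 8], [-8, -11, -2]]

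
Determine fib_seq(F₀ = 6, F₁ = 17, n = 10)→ F_2 = F_1 + F_0 = 23
F_3 = F_2 + F_1 = 40
F_4 = F_3 + F_2 = 63
...
= [6, 17, 23, 40, 63, 103, 166, 269, 435, 704]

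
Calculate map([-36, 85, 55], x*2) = -36*2=-72, 85*2=170, 55*2=110
= [-72, 170, 110]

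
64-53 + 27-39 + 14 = 13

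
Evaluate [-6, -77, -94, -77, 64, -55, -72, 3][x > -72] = keep x where x > -72: -6✓, -77✗, -94✗, -77✗, 64✓, -55✓, -72✗, 3✓
= [-6, 64, -55, 3]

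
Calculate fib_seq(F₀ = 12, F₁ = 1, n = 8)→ F_2 = F_1 + F_0 = 13
F_3 = F_2 + F_1 = 14
F_4 = F_3 + F_2 = 27
...
= [12, 1, 13, 14, 27, 41, 68, 109]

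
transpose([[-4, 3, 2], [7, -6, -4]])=[[-4, 7], [3, -6], [2, -4]]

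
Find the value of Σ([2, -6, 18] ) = 14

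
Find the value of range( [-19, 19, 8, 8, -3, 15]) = 38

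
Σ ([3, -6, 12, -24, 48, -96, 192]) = 129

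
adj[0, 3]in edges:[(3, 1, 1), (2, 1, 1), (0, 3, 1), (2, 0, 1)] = 1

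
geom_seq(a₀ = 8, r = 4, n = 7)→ [8, 32, 128, 512, 2048, 8192, 32768]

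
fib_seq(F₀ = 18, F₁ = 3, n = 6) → [18, 3, 21, 24, 45, 69]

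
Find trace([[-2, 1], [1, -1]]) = -3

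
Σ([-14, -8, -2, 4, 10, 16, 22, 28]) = 56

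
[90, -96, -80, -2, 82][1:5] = [-96, -80, -2, 82]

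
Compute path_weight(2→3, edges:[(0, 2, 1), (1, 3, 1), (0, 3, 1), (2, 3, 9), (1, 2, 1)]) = w(2→3)=9
= 9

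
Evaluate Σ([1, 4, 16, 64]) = 1 + 4 + 16 + 64
= 85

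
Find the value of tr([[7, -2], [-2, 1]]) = diagonal: 7 + 1
= 8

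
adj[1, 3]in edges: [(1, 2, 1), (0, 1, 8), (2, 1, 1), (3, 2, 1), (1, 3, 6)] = 6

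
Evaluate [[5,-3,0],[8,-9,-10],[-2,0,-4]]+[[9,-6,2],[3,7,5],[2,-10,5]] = [[14, -9, 2], [11, -2, -5], [0, -10, 1]]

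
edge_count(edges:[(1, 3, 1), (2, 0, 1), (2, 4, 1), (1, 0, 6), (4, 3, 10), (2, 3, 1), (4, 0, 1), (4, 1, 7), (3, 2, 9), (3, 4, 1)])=10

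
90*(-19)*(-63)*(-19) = -2046870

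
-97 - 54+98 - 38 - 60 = -151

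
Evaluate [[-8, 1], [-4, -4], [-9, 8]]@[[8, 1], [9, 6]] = [[-55, -2], [-68, -28], [0, 39]]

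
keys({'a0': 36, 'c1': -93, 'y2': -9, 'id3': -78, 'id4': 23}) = ['a0', 'c1', 'y2', 'id3', 'id4']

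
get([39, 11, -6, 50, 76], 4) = 76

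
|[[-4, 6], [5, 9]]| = (-4)*(9) - (6)*(5)
= -66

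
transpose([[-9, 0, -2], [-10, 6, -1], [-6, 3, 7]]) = [[-9, -10, -6], [0, 6, 3], [-2, -1, 7]]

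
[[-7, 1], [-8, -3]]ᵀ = [[-7, -8], [1, -3]]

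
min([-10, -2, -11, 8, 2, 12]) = -11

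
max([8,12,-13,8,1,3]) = 12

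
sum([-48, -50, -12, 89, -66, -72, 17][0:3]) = -110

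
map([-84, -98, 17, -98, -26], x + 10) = -84+10=-74, -98+10=-88, 17+10=27, -98+10=-88, -26+10=-16
= [-74, -88, 27, -88, -16]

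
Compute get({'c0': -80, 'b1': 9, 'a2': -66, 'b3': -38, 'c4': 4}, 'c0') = -80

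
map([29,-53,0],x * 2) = 29*2=58, -53*2=-106, 0*2=0
= [58, -106, 0]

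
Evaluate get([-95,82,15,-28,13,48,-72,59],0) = -95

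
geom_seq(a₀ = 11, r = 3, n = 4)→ a_0 = 11*3^0 = 11
a_1 = 11*3^1 = 33
a_2 = 11*3^2 = 99
...
= [11, 33, 99, 297]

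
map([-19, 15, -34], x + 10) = [-9, 25, -24]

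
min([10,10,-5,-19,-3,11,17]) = -19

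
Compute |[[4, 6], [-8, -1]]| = 44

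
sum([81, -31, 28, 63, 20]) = 81 + (-31) + 28 + 63 + 20
= 161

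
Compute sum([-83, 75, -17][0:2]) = slice → [-83, 75]
(-83) + 75
= -8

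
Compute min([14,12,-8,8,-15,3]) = -15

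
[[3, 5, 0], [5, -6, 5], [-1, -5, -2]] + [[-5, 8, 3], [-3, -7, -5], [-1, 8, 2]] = [[-2, 13, 3], [2, -13, 0], [-2, 3, 0]]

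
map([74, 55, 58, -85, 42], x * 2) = [148, 110, 116, -170, 84]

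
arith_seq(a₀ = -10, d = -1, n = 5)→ [-10, -11, -12, -13, -14]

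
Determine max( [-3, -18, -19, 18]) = 18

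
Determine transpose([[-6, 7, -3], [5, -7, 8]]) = [[-6, 5], [7, -7], [-3, 8]]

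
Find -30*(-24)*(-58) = -41760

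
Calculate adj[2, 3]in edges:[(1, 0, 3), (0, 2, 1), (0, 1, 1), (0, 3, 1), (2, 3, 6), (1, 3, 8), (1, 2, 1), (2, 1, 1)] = 6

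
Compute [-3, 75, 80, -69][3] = -69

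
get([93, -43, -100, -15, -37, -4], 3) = -15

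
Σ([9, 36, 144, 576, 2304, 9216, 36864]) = 9 + 36 + 144 + 576 + 2304 + 9216 + 36864
= 49149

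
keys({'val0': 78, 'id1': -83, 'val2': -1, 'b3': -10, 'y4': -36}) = ['val0', 'id1', 'val2', 'b3', 'y4']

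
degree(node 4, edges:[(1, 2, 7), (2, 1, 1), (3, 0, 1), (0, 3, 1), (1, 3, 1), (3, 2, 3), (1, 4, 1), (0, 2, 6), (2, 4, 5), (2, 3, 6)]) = 2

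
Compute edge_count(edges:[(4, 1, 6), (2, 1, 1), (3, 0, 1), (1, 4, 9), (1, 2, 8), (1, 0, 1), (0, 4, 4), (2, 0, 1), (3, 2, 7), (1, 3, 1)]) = 10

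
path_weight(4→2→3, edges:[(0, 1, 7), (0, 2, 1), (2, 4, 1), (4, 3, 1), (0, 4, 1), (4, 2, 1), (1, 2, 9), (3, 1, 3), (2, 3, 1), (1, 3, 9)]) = 2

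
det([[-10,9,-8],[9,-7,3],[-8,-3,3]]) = 325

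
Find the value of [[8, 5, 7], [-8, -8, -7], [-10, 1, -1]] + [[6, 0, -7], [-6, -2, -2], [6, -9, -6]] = [[14, 5, 0], [-14, -10, -9], [-4, -8, -7]]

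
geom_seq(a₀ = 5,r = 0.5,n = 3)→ a_0 = 5*0.5^0 = 5.0
a_1 = 5*0.5^1 = 2.5
a_2 = 5*0.5^2 = 1.25
= [5.0, 2.5, 1.25]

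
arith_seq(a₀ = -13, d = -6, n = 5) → a_0 = -13 + 0*-6 = -13
a_1 = -13 + 1*-6 = -19
a_2 = -13 + 2*-6 = -25
...
= [-13, -19, -25, -31, -37]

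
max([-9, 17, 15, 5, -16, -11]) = 17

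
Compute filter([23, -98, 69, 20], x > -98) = [23, 69, 20]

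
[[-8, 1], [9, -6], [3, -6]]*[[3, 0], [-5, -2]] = [[-29, -2], [57, 12], [39, 12]]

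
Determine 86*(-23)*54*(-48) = 5126976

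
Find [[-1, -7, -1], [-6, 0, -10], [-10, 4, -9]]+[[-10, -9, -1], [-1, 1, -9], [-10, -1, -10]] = [[-11, -16, -2], [-7, 1, -19], [-20, 3, -19]]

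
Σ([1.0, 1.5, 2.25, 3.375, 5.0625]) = 1.0 + 1.5 + 2.25 + 3.375 + 5.0625
= 13.1875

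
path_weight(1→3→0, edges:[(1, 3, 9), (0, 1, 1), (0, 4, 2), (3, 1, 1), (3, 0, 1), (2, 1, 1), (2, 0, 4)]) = w(1→3)=9 + w(3→0)=1
= 10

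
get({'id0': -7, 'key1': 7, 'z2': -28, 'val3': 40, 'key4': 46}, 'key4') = 46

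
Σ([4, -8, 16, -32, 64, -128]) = -84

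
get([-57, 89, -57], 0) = -57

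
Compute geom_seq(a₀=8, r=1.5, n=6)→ [8.0, 12.0, 18.0, 27.0, 40.5, 60.75]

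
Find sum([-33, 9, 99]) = 75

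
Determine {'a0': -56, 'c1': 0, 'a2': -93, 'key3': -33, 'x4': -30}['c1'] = 0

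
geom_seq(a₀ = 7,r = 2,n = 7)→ a_0 = 7*2^0 = 7
a_1 = 7*2^1 = 14
a_2 = 7*2^2 = 28
...
= [7, 14, 28, 56, 112, 224, 448]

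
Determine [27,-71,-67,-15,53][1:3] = [-71, -67]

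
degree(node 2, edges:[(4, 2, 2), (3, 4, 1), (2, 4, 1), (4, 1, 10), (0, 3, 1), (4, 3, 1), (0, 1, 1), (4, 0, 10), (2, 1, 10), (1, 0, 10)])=incident: (4,2), (2,4), (2,1)
= 3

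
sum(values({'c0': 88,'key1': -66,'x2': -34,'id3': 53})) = 41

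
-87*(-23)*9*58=1044522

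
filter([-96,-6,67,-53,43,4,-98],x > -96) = [-6, 67, -53, 43, 4]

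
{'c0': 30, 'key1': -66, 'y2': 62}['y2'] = 62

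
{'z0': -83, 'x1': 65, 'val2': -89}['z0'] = -83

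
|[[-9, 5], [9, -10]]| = 45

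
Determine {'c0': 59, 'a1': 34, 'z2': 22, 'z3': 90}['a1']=34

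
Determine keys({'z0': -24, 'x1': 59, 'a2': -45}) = ['z0', 'x1', 'a2']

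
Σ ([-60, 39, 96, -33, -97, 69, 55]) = (-60) + 39 + 96 + (-33) + (-97) + 69 + 55
= 69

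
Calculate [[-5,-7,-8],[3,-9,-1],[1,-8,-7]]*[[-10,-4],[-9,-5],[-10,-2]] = C[0][0] = (-5)*(-10) + (-7)*(-9) + (-8)*(-10) = 193
C[0][1] = (-5)*(-4) + (-7)*(-5) + (-8)*(-2) = 71
C[1][0] = (3)*(-10) + (-9)*(-9) + (-1)*(-10) = 61
C[1][1] = (3)*(-4) + (-9)*(-5) + (-1)*(-2) = 35
C[2][0] = (1)*(-10) + (-8)*(-9) + (-7)*(-10) = 132
C[2][1] = (1)*(-4) + (-8)*(-5) + (-7)*(-2) = 50
= [[193, 71], [61, 35], [132, 50]]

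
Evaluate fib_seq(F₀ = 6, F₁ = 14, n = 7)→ [6, 14, 20, 34, 54, 88, 142]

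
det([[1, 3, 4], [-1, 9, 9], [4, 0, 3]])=(1)*(1)*det([[9, 9], [0, 3]]) + (-1)*(3)*det([[-1, 9], [4, 3]]) + (1)*(4)*det([[-1, 9], [4, 0]])
= 27 + 117 + -144
= 0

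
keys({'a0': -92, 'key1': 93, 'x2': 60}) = ['a0', 'key1', 'x2']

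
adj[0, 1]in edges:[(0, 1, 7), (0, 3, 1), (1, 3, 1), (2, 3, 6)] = 7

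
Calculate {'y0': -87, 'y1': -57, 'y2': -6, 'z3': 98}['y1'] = -57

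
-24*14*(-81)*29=789264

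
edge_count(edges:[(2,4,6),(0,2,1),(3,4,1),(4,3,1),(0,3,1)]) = 5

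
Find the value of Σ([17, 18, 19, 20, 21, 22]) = 117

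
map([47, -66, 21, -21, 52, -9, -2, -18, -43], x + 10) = [57, -56, 31, -11, 62, 1, 8, -8, -33]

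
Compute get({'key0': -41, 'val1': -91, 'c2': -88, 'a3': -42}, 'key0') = -41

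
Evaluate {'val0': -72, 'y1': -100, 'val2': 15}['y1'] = -100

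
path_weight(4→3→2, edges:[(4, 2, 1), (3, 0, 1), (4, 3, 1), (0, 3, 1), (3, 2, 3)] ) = w(4→3)=1 + w(3→2)=3
= 4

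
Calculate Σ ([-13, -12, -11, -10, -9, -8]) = -63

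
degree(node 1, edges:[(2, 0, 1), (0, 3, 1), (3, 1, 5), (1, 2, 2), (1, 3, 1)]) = incident: (3,1), (1,2), (1,3)
= 3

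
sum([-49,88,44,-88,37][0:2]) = 39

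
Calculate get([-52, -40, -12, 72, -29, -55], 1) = -40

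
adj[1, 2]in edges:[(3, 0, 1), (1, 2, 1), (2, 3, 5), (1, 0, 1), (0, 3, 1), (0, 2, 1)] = 1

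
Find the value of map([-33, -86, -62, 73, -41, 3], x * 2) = [-66, -172, -124, 146, -82, 6]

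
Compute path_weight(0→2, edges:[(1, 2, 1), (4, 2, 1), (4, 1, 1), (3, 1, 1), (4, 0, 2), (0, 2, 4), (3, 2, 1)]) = w(0→2)=4
= 4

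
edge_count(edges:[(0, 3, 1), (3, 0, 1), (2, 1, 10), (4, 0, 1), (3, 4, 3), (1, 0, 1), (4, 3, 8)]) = 7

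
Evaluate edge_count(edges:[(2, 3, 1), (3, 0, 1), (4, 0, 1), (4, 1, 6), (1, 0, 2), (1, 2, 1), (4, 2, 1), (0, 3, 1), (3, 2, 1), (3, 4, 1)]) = 10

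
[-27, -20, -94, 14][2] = -94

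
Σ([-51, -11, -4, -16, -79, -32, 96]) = (-51) + (-11) + (-4) + (-16) + (-79) + (-32) + 96
= -97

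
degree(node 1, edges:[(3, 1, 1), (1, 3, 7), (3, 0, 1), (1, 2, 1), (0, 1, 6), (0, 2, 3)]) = incident: (3,1), (1,3), (1,2), (0,1)
= 4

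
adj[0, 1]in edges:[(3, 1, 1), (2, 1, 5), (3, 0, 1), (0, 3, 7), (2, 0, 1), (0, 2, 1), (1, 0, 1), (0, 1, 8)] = 8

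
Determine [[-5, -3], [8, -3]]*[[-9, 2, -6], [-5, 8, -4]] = [[60, -34, 42], [-57, -8, -36]]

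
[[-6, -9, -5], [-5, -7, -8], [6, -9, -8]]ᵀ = [[-6, -5, 6], [-9, -7, -9], [-5, -8, -8]]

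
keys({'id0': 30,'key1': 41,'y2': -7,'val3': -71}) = ['id0', 'key1', 'y2', 'val3']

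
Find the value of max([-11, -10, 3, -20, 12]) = 12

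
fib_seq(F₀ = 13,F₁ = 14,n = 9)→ F_2 = F_1 + F_0 = 27
F_3 = F_2 + F_1 = 41
F_4 = F_3 + F_2 = 68
...
= [13, 14, 27, 41, 68, 109, 177, 286, 463]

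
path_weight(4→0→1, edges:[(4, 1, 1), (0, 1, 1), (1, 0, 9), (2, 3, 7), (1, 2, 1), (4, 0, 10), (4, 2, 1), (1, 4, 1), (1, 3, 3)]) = 11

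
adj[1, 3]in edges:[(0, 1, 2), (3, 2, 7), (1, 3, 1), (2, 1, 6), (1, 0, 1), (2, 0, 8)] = 1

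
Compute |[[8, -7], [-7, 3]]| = (8)*(3) - (-7)*(-7)
= -25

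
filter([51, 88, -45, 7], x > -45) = keep x where x > -45: 51✓, 88✓, -45✗, 7✓
= [51, 88, 7]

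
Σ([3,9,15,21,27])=75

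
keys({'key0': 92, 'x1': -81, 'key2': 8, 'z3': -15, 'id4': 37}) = ['key0', 'x1', 'key2', 'z3', 'id4']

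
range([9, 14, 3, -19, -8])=33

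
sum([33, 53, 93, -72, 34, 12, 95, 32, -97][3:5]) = -38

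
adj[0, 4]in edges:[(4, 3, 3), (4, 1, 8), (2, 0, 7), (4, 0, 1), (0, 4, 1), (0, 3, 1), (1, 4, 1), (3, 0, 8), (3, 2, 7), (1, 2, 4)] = 1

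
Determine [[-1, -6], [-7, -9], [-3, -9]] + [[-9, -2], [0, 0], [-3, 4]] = [[-10, -8], [-7, -9], [-6, -5]]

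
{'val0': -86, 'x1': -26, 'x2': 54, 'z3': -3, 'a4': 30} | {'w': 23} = {'val0': -86, 'x1': -26, 'x2': 54, 'z3': -3, 'a4': 30, 'w': 23}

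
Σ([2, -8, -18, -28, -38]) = 2 + (-8) + (-18) + (-28) + (-38)
= -90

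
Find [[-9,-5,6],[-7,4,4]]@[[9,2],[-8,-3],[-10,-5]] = C[0][0] = (-9)*(9) + (-5)*(-8) + (6)*(-10) = -101
C[0][1] = (-9)*(2) + (-5)*(-3) + (6)*(-5) = -33
C[1][0] = (-7)*(9) + (4)*(-8) + (4)*(-10) = -135
C[1][1] = (-7)*(2) + (4)*(-3) + (4)*(-5) = -46
= [[-101, -33], [-135, -46]]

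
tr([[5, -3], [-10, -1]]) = 4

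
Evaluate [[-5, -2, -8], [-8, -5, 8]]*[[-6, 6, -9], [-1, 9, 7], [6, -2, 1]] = [[-16, -32, 23], [101, -109, 45]]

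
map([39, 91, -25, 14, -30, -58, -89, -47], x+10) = 39+10=49, 91+10=101, -25+10=-15, 14+10=24, -30+10=-20, -58+10=-48, -89+10=-79, -47+10=-37
= [49, 101, -15, 24, -20, -48, -79, -37]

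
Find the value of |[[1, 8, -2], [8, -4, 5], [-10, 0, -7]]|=(1)*(1)*det([[-4, 5], [0, -7]]) + (-1)*(8)*det([[8, 5], [-10, -7]]) + (1)*(-2)*det([[8, -4], [-10, 0]])
= 28 + 48 + 80
= 156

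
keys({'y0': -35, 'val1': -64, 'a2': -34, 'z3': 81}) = ['y0', 'val1', 'a2', 'z3']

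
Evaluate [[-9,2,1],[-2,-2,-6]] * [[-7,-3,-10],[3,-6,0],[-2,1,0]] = C[0][0] = (-9)*(-7) + (2)*(3) + (1)*(-2) = 67
C[0][1] = (-9)*(-3) + (2)*(-6) + (1)*(1) = 16
C[0][2] = (-9)*(-10) + (2)*(0) + (1)*(0) = 90
C[1][0] = (-2)*(-7) + (-2)*(3) + (-6)*(-2) = 20
C[1][1] = (-2)*(-3) + (-2)*(-6) + (-6)*(1) = 12
C[1][2] = (-2)*(-10) + (-2)*(0) + (-6)*(0) = 20
= [[67, 16, 90], [20, 12, 20]]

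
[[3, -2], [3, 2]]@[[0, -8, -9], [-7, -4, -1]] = C[0][0] = (3)*(0) + (-2)*(-7) = 14
C[0][1] = (3)*(-8) + (-2)*(-4) = -16
C[0][2] = (3)*(-9) + (-2)*(-1) = -25
C[1][0] = (3)*(0) + (2)*(-7) = -14
C[1][1] = (3)*(-8) + (2)*(-4) = -32
C[1][2] = (3)*(-9) + (2)*(-1) = -29
= [[14, -16, -25], [-14, -32, -29]]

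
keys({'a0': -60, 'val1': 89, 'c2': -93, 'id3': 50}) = ['a0', 'val1', 'c2', 'id3']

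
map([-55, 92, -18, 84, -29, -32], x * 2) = -55*2=-110, 92*2=184, -18*2=-36, 84*2=168, -29*2=-58, -32*2=-64
= [-110, 184, -36, 168, -58, -64]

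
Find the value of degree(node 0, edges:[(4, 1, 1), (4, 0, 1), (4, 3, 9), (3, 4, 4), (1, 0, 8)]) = incident: (4,0), (1,0)
= 2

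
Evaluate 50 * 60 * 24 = 72000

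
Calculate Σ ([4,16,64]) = 4 + 16 + 64
= 84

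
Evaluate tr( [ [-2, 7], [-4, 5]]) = diagonal: (-2) + 5
= 3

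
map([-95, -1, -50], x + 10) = [-85, 9, -40]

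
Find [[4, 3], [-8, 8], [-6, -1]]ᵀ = [[4, -8, -6], [3, 8, -1]]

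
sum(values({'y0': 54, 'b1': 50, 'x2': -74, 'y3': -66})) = -36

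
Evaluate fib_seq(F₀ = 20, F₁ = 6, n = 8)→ [20, 6, 26, 32, 58, 90, 148, 238]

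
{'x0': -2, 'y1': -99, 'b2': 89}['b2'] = 89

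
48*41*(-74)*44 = -6407808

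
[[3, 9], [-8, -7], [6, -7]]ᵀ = [[3, -8, 6], [9, -7, -7]]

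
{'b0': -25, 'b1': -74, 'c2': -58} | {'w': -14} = {'b0': -25, 'b1': -74, 'c2': -58, 'w': -14}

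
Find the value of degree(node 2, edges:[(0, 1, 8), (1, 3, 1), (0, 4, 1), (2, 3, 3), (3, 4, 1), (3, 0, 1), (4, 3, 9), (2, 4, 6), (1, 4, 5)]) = incident: (2,3), (2,4)
= 2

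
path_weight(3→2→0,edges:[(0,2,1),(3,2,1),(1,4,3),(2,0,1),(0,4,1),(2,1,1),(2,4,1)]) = w(3→2)=1 + w(2→0)=1
= 2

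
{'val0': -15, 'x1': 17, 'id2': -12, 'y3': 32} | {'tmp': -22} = {'val0': -15, 'x1': 17, 'id2': -12, 'y3': 32, 'tmp': -22}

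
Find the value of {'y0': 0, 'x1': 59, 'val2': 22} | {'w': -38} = {'y0': 0, 'x1': 59, 'val2': 22, 'w': -38}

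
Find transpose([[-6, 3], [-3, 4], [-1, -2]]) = [[-6, -3, -1], [3, 4, -2]]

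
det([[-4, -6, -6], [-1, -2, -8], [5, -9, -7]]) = (1)*(-4)*det([[-2, -8], [-9, -7]]) + (-1)*(-6)*det([[-1, -8], [5, -7]]) + (1)*(-6)*det([[-1, -2], [5, -9]])
= 232 + 282 + -114
= 400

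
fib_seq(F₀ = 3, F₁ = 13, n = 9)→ [3, 13, 16, 29, 45, 74, 119, 193, 312]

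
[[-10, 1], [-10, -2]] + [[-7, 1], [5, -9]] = [[-17, 2], [-5, -11]]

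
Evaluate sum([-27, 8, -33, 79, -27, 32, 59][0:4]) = 27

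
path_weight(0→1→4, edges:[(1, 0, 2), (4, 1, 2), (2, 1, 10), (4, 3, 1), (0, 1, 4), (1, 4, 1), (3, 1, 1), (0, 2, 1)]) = w(0→1)=4 + w(1→4)=1
= 5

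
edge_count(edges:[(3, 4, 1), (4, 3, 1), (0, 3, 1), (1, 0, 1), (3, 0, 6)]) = 5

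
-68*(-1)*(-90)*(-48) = 293760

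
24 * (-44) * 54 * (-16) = 912384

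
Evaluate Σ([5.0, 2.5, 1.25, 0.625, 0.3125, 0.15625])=9.84375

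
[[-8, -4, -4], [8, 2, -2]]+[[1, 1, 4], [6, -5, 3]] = [[-7, -3, 0], [14, -3, 1]]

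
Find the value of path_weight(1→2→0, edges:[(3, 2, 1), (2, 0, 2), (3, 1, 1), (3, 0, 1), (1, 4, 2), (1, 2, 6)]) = w(1→2)=6 + w(2→0)=2
= 8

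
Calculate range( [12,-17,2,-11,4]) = 29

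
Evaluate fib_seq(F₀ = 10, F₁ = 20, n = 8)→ [10, 20, 30, 50, 80, 130, 210, 340]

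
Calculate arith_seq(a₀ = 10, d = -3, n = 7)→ [10, 7, 4, 1, -2, -5, -8]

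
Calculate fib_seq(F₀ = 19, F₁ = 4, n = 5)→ F_2 = F_1 + F_0 = 23
F_3 = F_2 + F_1 = 27
F_4 = F_3 + F_2 = 50
= [19, 4, 23, 27, 50]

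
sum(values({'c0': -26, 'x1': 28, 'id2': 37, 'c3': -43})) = (-26) + 28 + 37 + (-43)
= -4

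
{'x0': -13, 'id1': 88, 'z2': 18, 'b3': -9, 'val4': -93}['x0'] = -13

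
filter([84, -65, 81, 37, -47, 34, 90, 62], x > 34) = keep x where x > 34: 84✓, -65✗, 81✓, 37✓, -47✗, 34✗, 90✓, 62✓
= [84, 81, 37, 90, 62]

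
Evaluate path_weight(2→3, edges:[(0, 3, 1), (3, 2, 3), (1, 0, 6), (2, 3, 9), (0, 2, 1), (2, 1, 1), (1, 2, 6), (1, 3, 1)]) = w(2→3)=9
= 9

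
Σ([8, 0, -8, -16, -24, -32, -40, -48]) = -160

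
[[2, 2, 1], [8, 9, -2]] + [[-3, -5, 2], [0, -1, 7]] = [[-1, -3, 3], [8, 8, 5]]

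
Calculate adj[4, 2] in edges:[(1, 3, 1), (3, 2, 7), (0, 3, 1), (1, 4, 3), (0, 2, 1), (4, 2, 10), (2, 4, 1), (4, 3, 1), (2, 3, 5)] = 10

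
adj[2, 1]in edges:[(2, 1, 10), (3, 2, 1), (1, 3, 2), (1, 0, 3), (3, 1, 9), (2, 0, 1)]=10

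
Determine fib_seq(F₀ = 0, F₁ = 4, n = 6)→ F_2 = F_1 + F_0 = 4
F_3 = F_2 + F_1 = 8
F_4 = F_3 + F_2 = 12
...
= [0, 4, 4, 8, 12, 20]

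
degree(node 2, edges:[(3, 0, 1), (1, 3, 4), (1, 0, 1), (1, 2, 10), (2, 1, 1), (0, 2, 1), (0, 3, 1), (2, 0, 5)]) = incident: (1,2), (2,1), (0,2), (2,0)
= 4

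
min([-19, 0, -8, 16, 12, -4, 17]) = -19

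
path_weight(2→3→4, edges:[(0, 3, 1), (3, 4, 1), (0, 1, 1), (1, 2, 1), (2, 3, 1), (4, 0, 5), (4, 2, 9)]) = 2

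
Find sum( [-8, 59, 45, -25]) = 71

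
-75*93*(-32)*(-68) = -15177600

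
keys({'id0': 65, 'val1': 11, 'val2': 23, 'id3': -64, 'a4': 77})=['id0', 'val1', 'val2', 'id3', 'a4']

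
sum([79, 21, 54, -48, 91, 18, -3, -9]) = 203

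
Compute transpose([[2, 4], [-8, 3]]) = [[2, -8], [4, 3]]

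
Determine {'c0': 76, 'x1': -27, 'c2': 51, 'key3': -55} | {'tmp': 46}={'c0': 76, 'x1': -27, 'c2': 51, 'key3': -55, 'tmp': 46}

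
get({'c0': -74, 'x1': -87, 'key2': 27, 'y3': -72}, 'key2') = 27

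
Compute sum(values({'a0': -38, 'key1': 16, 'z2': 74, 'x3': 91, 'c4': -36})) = 107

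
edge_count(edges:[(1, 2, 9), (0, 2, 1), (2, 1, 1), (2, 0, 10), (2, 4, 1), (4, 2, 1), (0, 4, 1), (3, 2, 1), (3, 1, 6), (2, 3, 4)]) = 10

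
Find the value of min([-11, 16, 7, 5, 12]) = -11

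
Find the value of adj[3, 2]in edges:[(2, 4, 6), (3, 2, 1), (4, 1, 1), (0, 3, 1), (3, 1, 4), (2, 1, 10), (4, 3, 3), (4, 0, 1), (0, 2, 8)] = 1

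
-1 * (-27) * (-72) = -1944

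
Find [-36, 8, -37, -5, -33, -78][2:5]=[-37, -5, -33]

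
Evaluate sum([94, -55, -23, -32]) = 94 + (-55) + (-23) + (-32)
= -16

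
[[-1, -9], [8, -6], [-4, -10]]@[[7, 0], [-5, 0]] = [[38, 0], [86, 0], [22, 0]]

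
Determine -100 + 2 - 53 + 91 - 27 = -87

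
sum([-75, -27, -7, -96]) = -205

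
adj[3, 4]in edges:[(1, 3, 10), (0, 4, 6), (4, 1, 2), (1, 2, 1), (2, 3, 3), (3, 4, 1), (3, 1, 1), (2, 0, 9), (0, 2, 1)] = 1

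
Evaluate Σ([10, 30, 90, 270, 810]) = 10 + 30 + 90 + 270 + 810
= 1210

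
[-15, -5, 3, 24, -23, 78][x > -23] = [-15, -5, 3, 24, 78]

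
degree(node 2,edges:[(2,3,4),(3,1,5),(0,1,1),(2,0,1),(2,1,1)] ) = 3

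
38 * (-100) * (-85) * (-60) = -19380000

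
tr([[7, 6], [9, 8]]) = diagonal: 7 + 8
= 15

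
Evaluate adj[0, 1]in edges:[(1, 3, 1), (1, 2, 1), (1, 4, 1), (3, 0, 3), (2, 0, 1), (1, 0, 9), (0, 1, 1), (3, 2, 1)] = 1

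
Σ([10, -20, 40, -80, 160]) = 10 + -20 + 40 + -80 + 160
= 110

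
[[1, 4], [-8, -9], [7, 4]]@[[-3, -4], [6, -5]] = C[0][0] = (1)*(-3) + (4)*(6) = 21
C[0][1] = (1)*(-4) + (4)*(-5) = -24
C[1][0] = (-8)*(-3) + (-9)*(6) = -30
C[1][1] = (-8)*(-4) + (-9)*(-5) = 77
C[2][0] = (7)*(-3) + (4)*(6) = 3
C[2][1] = (7)*(-4) + (4)*(-5) = -48
= [[21, -24], [-30, 77], [3, -48]]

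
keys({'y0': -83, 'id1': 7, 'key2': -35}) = ['y0', 'id1', 'key2']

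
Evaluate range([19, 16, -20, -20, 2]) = 39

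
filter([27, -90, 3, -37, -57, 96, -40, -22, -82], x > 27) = [96]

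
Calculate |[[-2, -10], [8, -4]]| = 88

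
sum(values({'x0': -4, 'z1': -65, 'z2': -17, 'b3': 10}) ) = -76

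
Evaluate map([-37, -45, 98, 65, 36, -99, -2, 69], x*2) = [-74, -90, 196, 130, 72, -198, -4, 138]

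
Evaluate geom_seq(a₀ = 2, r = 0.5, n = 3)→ [2.0, 1.0, 0.5]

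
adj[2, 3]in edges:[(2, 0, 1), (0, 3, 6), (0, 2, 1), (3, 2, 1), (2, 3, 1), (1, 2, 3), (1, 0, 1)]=1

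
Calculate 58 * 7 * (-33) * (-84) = 1125432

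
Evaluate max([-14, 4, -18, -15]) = 4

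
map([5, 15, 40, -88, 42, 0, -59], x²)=(5)²=25, (15)²=225, (40)²=1600, (-88)²=7744, (42)²=1764, (0)²=0, (-59)²=3481
= [25, 225, 1600, 7744, 1764, 0, 3481]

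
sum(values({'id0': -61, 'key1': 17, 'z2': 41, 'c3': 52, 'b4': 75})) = (-61) + 17 + 41 + 52 + 75
= 124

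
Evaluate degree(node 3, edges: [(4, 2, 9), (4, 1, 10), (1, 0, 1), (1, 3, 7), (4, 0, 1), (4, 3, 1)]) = 2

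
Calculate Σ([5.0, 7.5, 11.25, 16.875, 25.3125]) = 65.9375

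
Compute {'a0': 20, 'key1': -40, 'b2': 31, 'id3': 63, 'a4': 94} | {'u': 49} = {'a0': 20, 'key1': -40, 'b2': 31, 'id3': 63, 'a4': 94, 'u': 49}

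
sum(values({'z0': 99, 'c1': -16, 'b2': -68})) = 15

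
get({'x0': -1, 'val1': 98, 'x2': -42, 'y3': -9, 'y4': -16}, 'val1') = 98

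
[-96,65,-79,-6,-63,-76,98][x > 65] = keep x where x > 65: -96✗, 65✗, -79✗, -6✗, -63✗, -76✗, 98✓
= [98]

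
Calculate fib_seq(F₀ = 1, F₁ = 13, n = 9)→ F_2 = F_1 + F_0 = 14
F_3 = F_2 + F_1 = 27
F_4 = F_3 + F_2 = 41
...
= [1, 13, 14, 27, 41, 68, 109, 177, 286]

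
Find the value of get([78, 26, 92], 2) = 92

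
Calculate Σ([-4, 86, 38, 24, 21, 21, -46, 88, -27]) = 201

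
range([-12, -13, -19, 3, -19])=22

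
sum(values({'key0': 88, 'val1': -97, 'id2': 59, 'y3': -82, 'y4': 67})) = 88 + (-97) + 59 + (-82) + 67
= 35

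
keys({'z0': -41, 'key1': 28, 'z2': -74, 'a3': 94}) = ['z0', 'key1', 'z2', 'a3']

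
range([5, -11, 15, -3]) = 26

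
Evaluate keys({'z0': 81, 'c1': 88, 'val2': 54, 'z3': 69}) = ['z0', 'c1', 'val2', 'z3']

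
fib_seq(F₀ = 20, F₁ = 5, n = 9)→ [20, 5, 25, 30, 55, 85, 140, 225, 365]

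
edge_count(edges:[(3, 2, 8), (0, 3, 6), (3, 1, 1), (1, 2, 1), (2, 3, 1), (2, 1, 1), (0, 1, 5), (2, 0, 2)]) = 8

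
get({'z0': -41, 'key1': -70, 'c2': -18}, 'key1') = -70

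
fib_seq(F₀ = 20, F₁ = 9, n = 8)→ [20, 9, 29, 38, 67, 105, 172, 277]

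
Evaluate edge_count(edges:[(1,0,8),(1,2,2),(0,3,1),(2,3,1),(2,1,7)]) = 5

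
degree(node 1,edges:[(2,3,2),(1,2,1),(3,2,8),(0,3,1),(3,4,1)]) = 1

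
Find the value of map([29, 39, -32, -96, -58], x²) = [841, 1521, 1024, 9216, 3364]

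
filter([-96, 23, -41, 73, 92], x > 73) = [92]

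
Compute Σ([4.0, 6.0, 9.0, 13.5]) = 4.0 + 6.0 + 9.0 + 13.5
= 32.5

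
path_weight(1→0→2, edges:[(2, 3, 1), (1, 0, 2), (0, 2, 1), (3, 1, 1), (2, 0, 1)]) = w(1→0)=2 + w(0→2)=1
= 3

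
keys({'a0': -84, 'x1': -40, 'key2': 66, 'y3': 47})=['a0', 'x1', 'key2', 'y3']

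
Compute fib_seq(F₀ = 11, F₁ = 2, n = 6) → F_2 = F_1 + F_0 = 13
F_3 = F_2 + F_1 = 15
F_4 = F_3 + F_2 = 28
...
= [11, 2, 13, 15, 28, 43]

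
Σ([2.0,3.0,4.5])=9.5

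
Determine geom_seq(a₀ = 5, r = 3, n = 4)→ [5, 15, 45, 135]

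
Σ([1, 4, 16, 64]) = 85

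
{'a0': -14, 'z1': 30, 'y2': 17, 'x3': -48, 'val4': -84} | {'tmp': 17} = {'a0': -14, 'z1': 30, 'y2': 17, 'x3': -48, 'val4': -84, 'tmp': 17}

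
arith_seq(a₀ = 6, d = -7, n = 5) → [6, -1, -8, -15, -22]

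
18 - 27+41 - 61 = -29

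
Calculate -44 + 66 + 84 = 106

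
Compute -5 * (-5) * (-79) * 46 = -90850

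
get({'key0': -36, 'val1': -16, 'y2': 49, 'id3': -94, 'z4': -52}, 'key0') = -36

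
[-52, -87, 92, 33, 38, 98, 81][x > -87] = [-52, 92, 33, 38, 98, 81]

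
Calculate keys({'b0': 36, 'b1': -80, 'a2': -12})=['b0', 'b1', 'a2']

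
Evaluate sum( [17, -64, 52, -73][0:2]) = -47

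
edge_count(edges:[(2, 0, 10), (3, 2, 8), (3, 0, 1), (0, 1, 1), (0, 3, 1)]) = 5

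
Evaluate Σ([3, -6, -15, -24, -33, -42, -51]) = 3 + (-6) + (-15) + (-24) + (-33) + (-42) + (-51)
= -168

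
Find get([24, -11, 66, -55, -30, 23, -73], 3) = -55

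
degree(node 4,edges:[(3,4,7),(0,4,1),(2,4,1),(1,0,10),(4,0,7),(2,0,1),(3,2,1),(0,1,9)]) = incident: (3,4), (0,4), (2,4), (4,0)
= 4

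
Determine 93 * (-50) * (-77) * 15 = 5370750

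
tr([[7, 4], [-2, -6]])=diagonal: 7 + (-6)
= 1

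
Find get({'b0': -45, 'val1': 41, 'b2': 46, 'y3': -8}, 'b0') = -45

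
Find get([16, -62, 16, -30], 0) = 16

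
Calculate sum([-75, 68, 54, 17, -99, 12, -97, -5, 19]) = (-75) + 68 + 54 + 17 + (-99) + 12 + (-97) + (-5) + 19
= -106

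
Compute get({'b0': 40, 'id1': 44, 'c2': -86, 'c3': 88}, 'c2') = -86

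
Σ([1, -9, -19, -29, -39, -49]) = -144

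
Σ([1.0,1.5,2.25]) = 4.75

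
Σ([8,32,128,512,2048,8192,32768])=8 + 32 + 128 + 512 + 2048 + 8192 + 32768
= 43688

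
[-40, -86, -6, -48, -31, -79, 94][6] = 94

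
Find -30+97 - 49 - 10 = 8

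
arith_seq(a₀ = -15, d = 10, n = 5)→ a_0 = -15 + 0*10 = -15
a_1 = -15 + 1*10 = -5
a_2 = -15 + 2*10 = 5
...
= [-15, -5, 5, 15, 25]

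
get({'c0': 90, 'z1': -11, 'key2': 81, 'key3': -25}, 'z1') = -11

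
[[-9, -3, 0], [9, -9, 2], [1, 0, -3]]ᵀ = [[-9, 9, 1], [-3, -9, 0], [0, 2, -3]]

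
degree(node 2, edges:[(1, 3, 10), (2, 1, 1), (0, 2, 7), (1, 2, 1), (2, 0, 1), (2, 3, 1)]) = 5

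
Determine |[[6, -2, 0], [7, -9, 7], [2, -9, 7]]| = (1)*(6)*det([[-9, 7], [-9, 7]]) + (-1)*(-2)*det([[7, 7], [2, 7]]) + (1)*(0)*det([[7, -9], [2, -9]])
= 0 + 70 + 0
= 70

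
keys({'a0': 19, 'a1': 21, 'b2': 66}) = ['a0', 'a1', 'b2']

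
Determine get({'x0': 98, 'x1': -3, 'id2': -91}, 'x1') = -3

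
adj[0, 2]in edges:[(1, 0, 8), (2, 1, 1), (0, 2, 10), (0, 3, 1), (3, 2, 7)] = 10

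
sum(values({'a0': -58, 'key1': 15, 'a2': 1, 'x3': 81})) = (-58) + 15 + 1 + 81
= 39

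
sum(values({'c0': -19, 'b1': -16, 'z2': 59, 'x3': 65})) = (-19) + (-16) + 59 + 65
= 89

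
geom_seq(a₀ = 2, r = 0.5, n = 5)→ a_0 = 2*0.5^0 = 2.0
a_1 = 2*0.5^1 = 1.0
a_2 = 2*0.5^2 = 0.5
...
= [2.0, 1.0, 0.5, 0.25, 0.125]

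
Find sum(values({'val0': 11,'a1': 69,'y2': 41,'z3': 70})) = 191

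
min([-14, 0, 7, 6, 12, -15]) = -15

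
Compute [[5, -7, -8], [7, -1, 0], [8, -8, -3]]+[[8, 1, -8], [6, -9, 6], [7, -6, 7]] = [[13, -6, -16], [13, -10, 6], [15, -14, 4]]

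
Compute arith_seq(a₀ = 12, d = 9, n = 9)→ [12, 21, 30, 39, 48, 57, 66, 75, 84]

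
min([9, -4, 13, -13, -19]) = -19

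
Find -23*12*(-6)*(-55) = -91080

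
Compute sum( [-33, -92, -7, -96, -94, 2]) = -320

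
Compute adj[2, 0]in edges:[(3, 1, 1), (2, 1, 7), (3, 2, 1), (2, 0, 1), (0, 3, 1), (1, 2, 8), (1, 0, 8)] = 1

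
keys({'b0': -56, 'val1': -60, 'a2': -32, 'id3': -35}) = ['b0', 'val1', 'a2', 'id3']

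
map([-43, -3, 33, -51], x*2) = -43*2=-86, -3*2=-6, 33*2=66, -51*2=-102
= [-86, -6, 66, -102]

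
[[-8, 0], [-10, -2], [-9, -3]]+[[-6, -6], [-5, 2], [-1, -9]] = [[-14, -6], [-15, 0], [-10, -12]]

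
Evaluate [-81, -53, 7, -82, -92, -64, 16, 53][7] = 53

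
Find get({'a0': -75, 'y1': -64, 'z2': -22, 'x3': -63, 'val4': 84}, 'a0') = -75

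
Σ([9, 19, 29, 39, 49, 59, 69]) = 9 + 19 + 29 + 39 + 49 + 59 + 69
= 273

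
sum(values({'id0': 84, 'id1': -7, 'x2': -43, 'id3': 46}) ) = 84 + (-7) + (-43) + 46
= 80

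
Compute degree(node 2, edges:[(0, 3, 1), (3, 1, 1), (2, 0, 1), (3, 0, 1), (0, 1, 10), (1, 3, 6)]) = 1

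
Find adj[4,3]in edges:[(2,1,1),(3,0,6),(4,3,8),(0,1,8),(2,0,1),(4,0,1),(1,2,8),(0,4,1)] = 8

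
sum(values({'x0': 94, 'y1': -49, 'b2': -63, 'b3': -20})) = 94 + (-49) + (-63) + (-20)
= -38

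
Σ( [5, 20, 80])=5 + 20 + 80
= 105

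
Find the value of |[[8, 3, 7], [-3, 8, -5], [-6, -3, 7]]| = (1)*(8)*det([[8, -5], [-3, 7]]) + (-1)*(3)*det([[-3, -5], [-6, 7]]) + (1)*(7)*det([[-3, 8], [-6, -3]])
= 328 + 153 + 399
= 880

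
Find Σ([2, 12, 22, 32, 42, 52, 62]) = 224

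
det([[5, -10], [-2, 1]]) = -15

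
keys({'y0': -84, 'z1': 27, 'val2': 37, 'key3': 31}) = ['y0', 'z1', 'val2', 'key3']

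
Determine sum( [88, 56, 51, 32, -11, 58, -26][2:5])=slice → [51, 32, -11]
51 + 32 + (-11)
= 72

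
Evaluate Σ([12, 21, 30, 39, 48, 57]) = 12 + 21 + 30 + 39 + 48 + 57
= 207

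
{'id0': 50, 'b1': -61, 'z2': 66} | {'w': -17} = {'id0': 50, 'b1': -61, 'z2': 66, 'w': -17}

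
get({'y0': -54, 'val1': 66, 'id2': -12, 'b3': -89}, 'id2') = -12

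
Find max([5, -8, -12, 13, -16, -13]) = 13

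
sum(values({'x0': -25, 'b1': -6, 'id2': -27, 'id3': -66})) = (-25) + (-6) + (-27) + (-66)
= -124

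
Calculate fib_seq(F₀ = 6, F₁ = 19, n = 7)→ F_2 = F_1 + F_0 = 25
F_3 = F_2 + F_1 = 44
F_4 = F_3 + F_2 = 69
...
= [6, 19, 25, 44, 69, 113, 182]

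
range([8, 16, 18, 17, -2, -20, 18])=38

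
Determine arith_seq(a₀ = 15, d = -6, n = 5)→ a_0 = 15 + 0*-6 = 15
a_1 = 15 + 1*-6 = 9
a_2 = 15 + 2*-6 = 3
...
= [15, 9, 3, -3, -9]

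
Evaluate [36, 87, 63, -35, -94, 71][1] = 87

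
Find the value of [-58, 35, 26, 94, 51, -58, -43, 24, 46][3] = 94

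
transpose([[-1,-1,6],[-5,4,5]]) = [[-1, -5], [-1, 4], [6, 5]]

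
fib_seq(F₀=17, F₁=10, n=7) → F_2 = F_1 + F_0 = 27
F_3 = F_2 + F_1 = 37
F_4 = F_3 + F_2 = 64
...
= [17, 10, 27, 37, 64, 101, 165]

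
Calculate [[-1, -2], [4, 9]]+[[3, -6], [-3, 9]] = [[2, -8], [1, 18]]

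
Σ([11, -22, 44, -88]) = -55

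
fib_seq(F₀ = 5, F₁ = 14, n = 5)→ F_2 = F_1 + F_0 = 19
F_3 = F_2 + F_1 = 33
F_4 = F_3 + F_2 = 52
= [5, 14, 19, 33, 52]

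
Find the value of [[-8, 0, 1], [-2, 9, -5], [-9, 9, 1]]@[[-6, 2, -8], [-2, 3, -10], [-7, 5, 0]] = [[41, -11, 64], [29, -2, -74], [29, 14, -18]]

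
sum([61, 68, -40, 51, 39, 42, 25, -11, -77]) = 61 + 68 + (-40) + 51 + 39 + 42 + 25 + (-11) + (-77)
= 158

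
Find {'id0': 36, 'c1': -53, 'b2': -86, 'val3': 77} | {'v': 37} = {'id0': 36, 'c1': -53, 'b2': -86, 'val3': 77, 'v': 37}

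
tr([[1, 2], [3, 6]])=7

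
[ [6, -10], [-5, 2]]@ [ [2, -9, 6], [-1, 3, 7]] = [[22, -84, -34], [-12, 51, -16]]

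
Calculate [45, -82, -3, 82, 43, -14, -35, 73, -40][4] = 43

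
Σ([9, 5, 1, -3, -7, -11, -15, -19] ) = -40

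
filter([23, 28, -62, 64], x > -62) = keep x where x > -62: 23✓, 28✓, -62✗, 64✓
= [23, 28, 64]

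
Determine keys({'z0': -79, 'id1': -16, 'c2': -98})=['z0', 'id1', 'c2']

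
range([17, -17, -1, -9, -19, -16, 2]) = 36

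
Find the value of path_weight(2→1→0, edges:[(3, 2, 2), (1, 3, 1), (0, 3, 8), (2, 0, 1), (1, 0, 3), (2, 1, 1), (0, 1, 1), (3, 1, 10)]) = w(2→1)=1 + w(1→0)=3
= 4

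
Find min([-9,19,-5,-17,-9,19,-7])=-17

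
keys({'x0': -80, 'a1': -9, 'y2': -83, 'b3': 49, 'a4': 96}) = ['x0', 'a1', 'y2', 'b3', 'a4']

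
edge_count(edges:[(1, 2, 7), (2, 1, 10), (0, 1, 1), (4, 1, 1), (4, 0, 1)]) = 5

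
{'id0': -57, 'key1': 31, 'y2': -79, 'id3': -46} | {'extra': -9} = {'id0': -57, 'key1': 31, 'y2': -79, 'id3': -46, 'extra': -9}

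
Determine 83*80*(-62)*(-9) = 3705120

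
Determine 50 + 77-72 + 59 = 114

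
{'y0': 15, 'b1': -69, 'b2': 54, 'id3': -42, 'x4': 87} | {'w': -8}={'y0': 15, 'b1': -69, 'b2': 54, 'id3': -42, 'x4': 87, 'w': -8}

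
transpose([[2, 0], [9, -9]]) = [[2, 9], [0, -9]]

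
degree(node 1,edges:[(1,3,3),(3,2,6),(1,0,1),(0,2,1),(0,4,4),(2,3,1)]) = incident: (1,3), (1,0)
= 2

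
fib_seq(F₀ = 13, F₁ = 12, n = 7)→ [13, 12, 25, 37, 62, 99, 161]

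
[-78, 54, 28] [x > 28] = [54]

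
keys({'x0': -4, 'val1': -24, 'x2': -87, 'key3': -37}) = ['x0', 'val1', 'x2', 'key3']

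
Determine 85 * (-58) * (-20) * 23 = 2267800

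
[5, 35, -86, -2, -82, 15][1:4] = [35, -86, -2]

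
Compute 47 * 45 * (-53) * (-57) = 6389415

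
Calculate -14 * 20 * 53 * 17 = -252280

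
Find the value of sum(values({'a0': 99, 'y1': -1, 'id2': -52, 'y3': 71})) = 117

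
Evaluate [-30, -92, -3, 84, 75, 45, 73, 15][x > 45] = keep x where x > 45: -30✗, -92✗, -3✗, 84✓, 75✓, 45✗, 73✓, 15✗
= [84, 75, 73]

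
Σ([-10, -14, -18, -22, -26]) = (-10) + (-14) + (-18) + (-22) + (-26)
= -90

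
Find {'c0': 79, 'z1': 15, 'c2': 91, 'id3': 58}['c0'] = 79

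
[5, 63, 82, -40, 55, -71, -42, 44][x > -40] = keep x where x > -40: 5✓, 63✓, 82✓, -40✗, 55✓, -71✗, -42✗, 44✓
= [5, 63, 82, 55, 44]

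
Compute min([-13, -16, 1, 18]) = -16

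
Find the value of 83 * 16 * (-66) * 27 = -2366496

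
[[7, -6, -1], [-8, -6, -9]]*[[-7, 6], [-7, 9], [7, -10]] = C[0][0] = (7)*(-7) + (-6)*(-7) + (-1)*(7) = -14
C[0][1] = (7)*(6) + (-6)*(9) + (-1)*(-10) = -2
C[1][0] = (-8)*(-7) + (-6)*(-7) + (-9)*(7) = 35
C[1][1] = (-8)*(6) + (-6)*(9) + (-9)*(-10) = -12
= [[-14, -2], [35, -12]]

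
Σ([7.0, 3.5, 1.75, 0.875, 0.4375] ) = 13.5625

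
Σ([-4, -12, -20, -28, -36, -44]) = -144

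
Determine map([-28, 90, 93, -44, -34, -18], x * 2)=-28*2=-56, 90*2=180, 93*2=186, -44*2=-88, -34*2=-68, -18*2=-36
= [-56, 180, 186, -88, -68, -36]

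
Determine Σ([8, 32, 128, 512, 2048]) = 2728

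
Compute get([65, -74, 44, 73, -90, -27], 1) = -74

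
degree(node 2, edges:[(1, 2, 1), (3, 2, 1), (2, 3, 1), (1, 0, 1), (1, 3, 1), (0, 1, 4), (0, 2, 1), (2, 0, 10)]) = 5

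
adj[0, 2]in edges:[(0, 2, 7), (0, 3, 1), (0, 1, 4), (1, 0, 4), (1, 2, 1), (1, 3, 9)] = 7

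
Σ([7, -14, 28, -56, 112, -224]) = -147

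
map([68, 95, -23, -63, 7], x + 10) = 68+10=78, 95+10=105, -23+10=-13, -63+10=-53, 7+10=17
= [78, 105, -13, -53, 17]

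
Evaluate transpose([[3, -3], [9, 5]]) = [[3, 9], [-3, 5]]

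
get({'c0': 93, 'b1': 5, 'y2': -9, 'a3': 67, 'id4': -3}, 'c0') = 93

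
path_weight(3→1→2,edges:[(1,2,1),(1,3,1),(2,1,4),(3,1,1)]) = 2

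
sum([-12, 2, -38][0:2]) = slice → [-12, 2]
(-12) + 2
= -10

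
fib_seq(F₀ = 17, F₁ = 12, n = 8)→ [17, 12, 29, 41, 70, 111, 181, 292]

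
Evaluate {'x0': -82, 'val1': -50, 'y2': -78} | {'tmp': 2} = {'x0': -82, 'val1': -50, 'y2': -78, 'tmp': 2}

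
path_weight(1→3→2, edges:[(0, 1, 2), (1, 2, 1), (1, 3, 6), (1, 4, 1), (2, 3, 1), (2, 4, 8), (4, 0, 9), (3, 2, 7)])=13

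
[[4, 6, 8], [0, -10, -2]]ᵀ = [[4, 0], [6, -10], [8, -2]]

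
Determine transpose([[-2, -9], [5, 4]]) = [[-2, 5], [-9, 4]]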